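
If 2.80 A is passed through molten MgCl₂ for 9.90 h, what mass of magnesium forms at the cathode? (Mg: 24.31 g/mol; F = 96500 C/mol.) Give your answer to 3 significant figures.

12.6 g

Q = It = 2.80 × 35640 = 99790 C
n(e⁻) = 99790 / 96500 = 1.034 mol
Mg²⁺ + 2e⁻ → Mg, so n(Mg) = 1.034 / 2 = 0.5170 mol
m = 0.5170 × 24.31 = 12.6 g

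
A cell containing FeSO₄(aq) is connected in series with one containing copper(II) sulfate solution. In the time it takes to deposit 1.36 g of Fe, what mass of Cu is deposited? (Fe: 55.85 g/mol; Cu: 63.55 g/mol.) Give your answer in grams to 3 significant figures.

1.55 g

n(Fe) = 1.36 / 55.85 = 0.02435 mol
Fe²⁺ + 2e⁻ → Fe, so n(e⁻) = 2 × 0.02435 = 0.04870 mol
Same current for the same time ⇒ same n(e⁻) = 0.04870 mol in both cells.
Cu²⁺ + 2e⁻ → Cu, so n(Cu) = 0.04870 / 2 = 0.02435 mol
m(Cu) = 0.02435 × 63.55 = 1.55 g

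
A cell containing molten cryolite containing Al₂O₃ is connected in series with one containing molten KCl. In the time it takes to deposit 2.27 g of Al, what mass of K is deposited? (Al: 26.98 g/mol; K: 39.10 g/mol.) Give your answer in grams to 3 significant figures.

n(Al) = 2.27 / 26.98 = 0.08414 mol
Al³⁺ + 3e⁻ → Al, so n(e⁻) = 3 × 0.08414 = 0.2524 mol
Since the cells are in series, n(e⁻) in the K cell is also 0.2524 mol.
K⁺ + e⁻ → K, so n(K) = 0.2524 mol
m(K) = 0.2524 × 39.10 = 9.87 g

9.87 g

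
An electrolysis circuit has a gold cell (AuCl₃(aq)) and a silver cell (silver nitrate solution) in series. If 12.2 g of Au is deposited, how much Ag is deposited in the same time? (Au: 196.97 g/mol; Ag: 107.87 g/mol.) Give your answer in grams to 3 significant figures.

20.0 g

n(Au) = 12.2 / 196.97 = 0.06194 mol
Au³⁺ + 3e⁻ → Au, so n(e⁻) = 3 × 0.06194 = 0.1858 mol
Since the cells are in series, n(e⁻) in the Ag cell is also 0.1858 mol.
Ag⁺ + e⁻ → Ag, so n(Ag) = 0.1858 mol
m(Ag) = 0.1858 × 107.87 = 20.0 g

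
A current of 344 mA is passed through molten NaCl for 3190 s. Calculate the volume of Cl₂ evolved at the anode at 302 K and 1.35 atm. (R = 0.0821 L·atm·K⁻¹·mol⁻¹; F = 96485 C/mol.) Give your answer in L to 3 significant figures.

0.104 L

Q = It = 0.344 × 3190 = 1097 C
n(e⁻) = 1097 / 96485 = 0.01137 mol
2Cl⁻ → Cl₂ + 2e⁻, so n(Cl₂) = 0.01137 / 2 = 0.005685 mol
V = nRT/P = 0.005685 × 0.0821 × 302 / 1.35 = 0.1044 L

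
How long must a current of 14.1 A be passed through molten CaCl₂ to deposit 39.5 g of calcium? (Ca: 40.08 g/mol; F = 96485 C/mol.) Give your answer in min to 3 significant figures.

n(Ca) = 39.5 / 40.08 = 0.9855 mol
Ca²⁺ + 2e⁻ → Ca, so n(e⁻) = 2 × 0.9855 = 1.971 mol
Q = 1.971 × 96485 = 1.902×10^5 C
t = Q / I = 1.902×10^5 / 14.1 = 13490 s = 225 min

225 min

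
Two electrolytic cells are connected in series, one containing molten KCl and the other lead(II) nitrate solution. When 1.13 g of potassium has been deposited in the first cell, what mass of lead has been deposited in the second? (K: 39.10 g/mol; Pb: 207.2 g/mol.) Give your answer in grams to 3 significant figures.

2.99 g

n(K) = 1.13 / 39.10 = 0.02890 mol
K⁺ + e⁻ → K, so n(e⁻) = 0.02890 mol
The cells are in series, so the same charge (and hence the same n(e⁻) = 0.02890 mol) passes through both.
Pb²⁺ + 2e⁻ → Pb, so n(Pb) = 0.02890 / 2 = 0.01445 mol
m(Pb) = 0.01445 × 207.2 = 2.99 g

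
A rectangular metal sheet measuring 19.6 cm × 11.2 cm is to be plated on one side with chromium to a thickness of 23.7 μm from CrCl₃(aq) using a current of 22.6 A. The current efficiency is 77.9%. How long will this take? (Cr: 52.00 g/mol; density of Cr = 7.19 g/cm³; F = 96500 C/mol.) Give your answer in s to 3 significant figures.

1180 s

Plated area = 19.6 × 11.2 = 219.5 cm²
Volume = 219.5 × 23.7×10⁻⁴ cm = 0.5202 cm³
m(Cr) = 0.5202 × 7.19 = 3.740 g
n(Cr) = 3.740 / 52.00 = 0.07192 mol; n(e⁻) = 3 × 0.07192 = 0.2158 mol
Q = 0.2158 × 96500 / 0.779 = 26730 C
t = 26730 / 22.6 = 1183 s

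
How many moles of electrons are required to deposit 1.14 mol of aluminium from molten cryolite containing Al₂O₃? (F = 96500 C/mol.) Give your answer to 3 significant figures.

Al³⁺ + 3e⁻ → Al, so n(e⁻) = 3 × 1.14 = 3.420 mol

3.42 mol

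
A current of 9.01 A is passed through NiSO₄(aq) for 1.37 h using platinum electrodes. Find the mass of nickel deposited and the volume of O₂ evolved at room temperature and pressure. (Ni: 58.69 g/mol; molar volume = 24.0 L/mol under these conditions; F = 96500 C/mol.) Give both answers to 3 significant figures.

13.5 g Ni; 2.76 L O₂

Q = 9.01 × 4932 = 44440 C; n(e⁻) = 44440 / 96500 = 0.4605 mol
Cathode: Ni²⁺ + 2e⁻ → Ni → n(Ni) = 0.4605/2 = 0.2303 mol → 13.5 g
Anode: 2H₂O → O₂ + 4H⁺ + 4e⁻ → n(O₂) = 0.4605/4 = 0.1151 mol → 2.76 L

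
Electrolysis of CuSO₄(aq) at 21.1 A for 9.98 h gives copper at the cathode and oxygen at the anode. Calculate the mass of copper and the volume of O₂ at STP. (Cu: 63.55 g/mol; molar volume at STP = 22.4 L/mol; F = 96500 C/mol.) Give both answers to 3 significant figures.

250 g Cu; 44.0 L O₂

Q = 21.1 × 35928 = 7.581×10^5 C; n(e⁻) = 7.581×10^5 / 96500 = 7.856 mol
Cathode: Cu²⁺ + 2e⁻ → Cu → n(Cu) = 7.856/2 = 3.928 mol → 250 g
Anode: 2H₂O → O₂ + 4H⁺ + 4e⁻ → n(O₂) = 7.856/4 = 1.964 mol → 44.0 L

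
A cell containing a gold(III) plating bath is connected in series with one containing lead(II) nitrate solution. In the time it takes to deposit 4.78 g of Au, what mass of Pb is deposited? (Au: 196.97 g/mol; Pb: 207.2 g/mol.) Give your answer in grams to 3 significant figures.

n(Au) = 4.78 / 196.97 = 0.02427 mol
Au³⁺ + 3e⁻ → Au, so n(e⁻) = 3 × 0.02427 = 0.07281 mol
Since the cells are in series, n(e⁻) in the Pb cell is also 0.07281 mol.
Pb²⁺ + 2e⁻ → Pb, so n(Pb) = 0.07281 / 2 = 0.03641 mol
m(Pb) = 0.03641 × 207.2 = 7.54 g

7.54 g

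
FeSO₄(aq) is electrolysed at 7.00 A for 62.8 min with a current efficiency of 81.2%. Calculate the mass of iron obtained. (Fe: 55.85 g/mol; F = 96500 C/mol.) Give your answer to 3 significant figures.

Q = 7.00 × 3768 = 26380 C
n(e⁻) = 26380 / 96500 = 0.2734 mol
Fe²⁺ + 2e⁻ → Fe, so theoretical m(Fe) = 0.1367 × 55.85 = 7.635 g
Actual mass = 81.2% × 7.635 = 6.20 g

6.20 g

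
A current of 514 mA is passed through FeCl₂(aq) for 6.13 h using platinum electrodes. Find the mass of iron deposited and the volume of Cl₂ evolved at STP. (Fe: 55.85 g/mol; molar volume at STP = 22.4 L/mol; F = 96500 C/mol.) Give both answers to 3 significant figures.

3.28 g Fe; 1.32 L Cl₂

Q = 0.514 × 22068 = 11340 C; n(e⁻) = 11340 / 96500 = 0.1175 mol
Cathode: Fe²⁺ + 2e⁻ → Fe → n(Fe) = 0.1175/2 = 0.05875 mol → 3.28 g
Anode: 2Cl⁻ → Cl₂ + 2e⁻ → n(Cl₂) = 0.1175/2 = 0.05875 mol → 1.32 L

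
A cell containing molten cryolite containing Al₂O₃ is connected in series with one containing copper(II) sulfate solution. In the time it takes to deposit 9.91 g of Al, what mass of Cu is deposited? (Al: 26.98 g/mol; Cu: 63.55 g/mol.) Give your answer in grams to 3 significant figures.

35.0 g

n(Al) = 9.91 / 26.98 = 0.3673 mol
Al³⁺ + 3e⁻ → Al, so n(e⁻) = 3 × 0.3673 = 1.102 mol
The cells are in series, so the same charge (and hence the same n(e⁻) = 1.102 mol) passes through both.
Cu²⁺ + 2e⁻ → Cu, so n(Cu) = 1.102 / 2 = 0.5510 mol
m(Cu) = 0.5510 × 63.55 = 35.0 g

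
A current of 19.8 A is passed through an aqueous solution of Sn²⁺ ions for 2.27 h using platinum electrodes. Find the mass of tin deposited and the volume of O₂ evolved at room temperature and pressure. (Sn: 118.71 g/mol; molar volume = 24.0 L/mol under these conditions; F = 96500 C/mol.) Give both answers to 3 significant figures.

99.5 g Sn; 10.1 L O₂

Q = 19.8 × 8172 = 1.618×10^5 C; n(e⁻) = 1.618×10^5 / 96500 = 1.677 mol
Cathode: Sn²⁺ + 2e⁻ → Sn → n(Sn) = 1.677/2 = 0.8385 mol → 99.5 g
Anode: 2H₂O → O₂ + 4H⁺ + 4e⁻ → n(O₂) = 1.677/4 = 0.4193 mol → 10.1 L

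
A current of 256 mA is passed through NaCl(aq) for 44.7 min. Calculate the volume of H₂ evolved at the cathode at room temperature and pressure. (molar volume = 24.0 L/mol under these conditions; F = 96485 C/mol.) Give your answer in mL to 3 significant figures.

85.4 mL

Charge passed = 0.256 × 2682 = 686.6 C
n(e⁻) = Q/F = 686.6/96485 = 0.007116 mol
2H⁺ + 2e⁻ → H₂, so n(H₂) = 0.007116 / 2 = 0.003558 mol
V = 0.003558 × 24.0 = 0.08539 L
= 85.4 mL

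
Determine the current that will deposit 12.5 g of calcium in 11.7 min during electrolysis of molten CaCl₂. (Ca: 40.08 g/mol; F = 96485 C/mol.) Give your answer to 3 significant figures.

n(Ca) = 12.5 / 40.08 = 0.3119 mol
Ca²⁺ + 2e⁻ → Ca, so n(e⁻) = 2 × 0.3119 = 0.6238 mol
Q = 0.6238 × 96485 = 60190 C
I = Q / t = 60190 / 702 s = 85.7 A

85.7 A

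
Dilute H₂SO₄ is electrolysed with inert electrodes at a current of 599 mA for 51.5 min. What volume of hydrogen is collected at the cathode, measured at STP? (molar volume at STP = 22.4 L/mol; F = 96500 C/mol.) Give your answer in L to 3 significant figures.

Q = 0.599 A × 3090 s = 1851 C
n(e⁻) = Q/F = 1851/96500 = 0.01918 mol
2H⁺ + 2e⁻ → H₂, so n(H₂) = 0.01918 / 2 = 0.009590 mol
V = 0.009590 × 22.4 = 0.2148 L

0.215 L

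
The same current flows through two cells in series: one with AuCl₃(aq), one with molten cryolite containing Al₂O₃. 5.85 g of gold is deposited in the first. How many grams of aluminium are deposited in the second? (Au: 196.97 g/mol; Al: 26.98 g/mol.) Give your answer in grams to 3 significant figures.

n(Au) = 5.85 / 196.97 = 0.02970 mol
Au³⁺ + 3e⁻ → Au, so n(e⁻) = 3 × 0.02970 = 0.08910 mol
The cells are in series, so the same charge (and hence the same n(e⁻) = 0.08910 mol) passes through both.
Al³⁺ + 3e⁻ → Al, so n(Al) = 0.08910 / 3 = 0.02970 mol
m(Al) = 0.02970 × 26.98 = 0.801 g

0.801 g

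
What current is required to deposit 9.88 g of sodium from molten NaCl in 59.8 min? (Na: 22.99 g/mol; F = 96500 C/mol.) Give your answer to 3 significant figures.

11.6 A

n(Na) = 9.88 / 22.99 = 0.4298 mol
Na⁺ + e⁻ → Na, so n(e⁻) = 0.4298 mol
Q = 0.4298 × 96500 = 41480 C
I = Q / t = 41480 / 3588 s = 11.6 A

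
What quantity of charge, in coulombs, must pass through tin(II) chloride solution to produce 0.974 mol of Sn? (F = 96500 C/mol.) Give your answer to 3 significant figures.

Sn²⁺ + 2e⁻ → Sn, so n(e⁻) = 2 × 0.974 = 1.948 mol
Q = 1.948 × 96500 = 1.880×10^5 C

1.88×10^5 C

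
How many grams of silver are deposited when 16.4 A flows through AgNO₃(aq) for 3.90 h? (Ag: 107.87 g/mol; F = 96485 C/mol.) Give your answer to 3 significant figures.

Q = 16.4 A × 14040 s = 2.303×10^5 C
Moles of electrons = 2.303×10^5 / 96485 = 2.387 mol
Ag⁺ + e⁻ → Ag, so n(Ag) = 2.387 mol
m = 2.387 × 107.87 = 257 g

257 g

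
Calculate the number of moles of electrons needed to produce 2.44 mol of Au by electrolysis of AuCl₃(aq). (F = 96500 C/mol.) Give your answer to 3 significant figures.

Au³⁺ + 3e⁻ → Au, so n(e⁻) = 3 × 2.44 = 7.320 mol

7.32 mol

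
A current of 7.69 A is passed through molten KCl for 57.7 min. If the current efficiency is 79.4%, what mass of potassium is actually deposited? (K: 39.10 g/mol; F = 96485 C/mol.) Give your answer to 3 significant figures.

8.57 g

Q = 7.69 × 3462 = 26620 C
n(e⁻) = 26620 / 96485 = 0.2759 mol
K⁺ + e⁻ → K, so theoretical m(K) = 0.2759 × 39.10 = 10.79 g
Actual mass = 79.4% × 10.79 = 8.57 g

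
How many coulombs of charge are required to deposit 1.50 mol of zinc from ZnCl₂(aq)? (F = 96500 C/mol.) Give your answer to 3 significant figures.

Zn²⁺ + 2e⁻ → Zn, so n(e⁻) = 2 × 1.50 = 3.000 mol
Q = 3.000 × 96500 = 2.895×10^5 C

2.90×10^5 C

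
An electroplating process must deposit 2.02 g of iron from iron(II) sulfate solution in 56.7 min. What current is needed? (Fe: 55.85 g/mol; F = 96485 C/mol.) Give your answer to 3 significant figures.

2.05 A

n(Fe) = 2.02 / 55.85 = 0.03617 mol
Fe²⁺ + 2e⁻ → Fe, so n(e⁻) = 2 × 0.03617 = 0.07234 mol
Q = 0.07234 × 96485 = 6980 C
I = Q / t = 6980 / 3402 s = 2.05 A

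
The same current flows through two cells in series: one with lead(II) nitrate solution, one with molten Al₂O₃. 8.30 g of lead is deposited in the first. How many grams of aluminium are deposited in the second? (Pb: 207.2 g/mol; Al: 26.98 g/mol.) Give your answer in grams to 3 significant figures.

0.721 g

n(Pb) = 8.30 / 207.2 = 0.04006 mol
Pb²⁺ + 2e⁻ → Pb, so n(e⁻) = 2 × 0.04006 = 0.08012 mol
In series, the same 0.08012 mol of electrons flows through the second cell.
Al³⁺ + 3e⁻ → Al, so n(Al) = 0.08012 / 3 = 0.02671 mol
m(Al) = 0.02671 × 26.98 = 0.721 g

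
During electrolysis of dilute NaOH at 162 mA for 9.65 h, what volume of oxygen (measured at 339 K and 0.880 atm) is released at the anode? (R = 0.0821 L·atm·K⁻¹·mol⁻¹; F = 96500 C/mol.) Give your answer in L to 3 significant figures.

0.461 L

Charge passed = 0.162 × 34740 = 5628 C
n(e⁻) = Q/F = 5628/96500 = 0.05832 mol
2H₂O → O₂ + 4H⁺ + 4e⁻, so n(O₂) = 0.05832 / 4 = 0.01458 mol
V = nRT/P = 0.01458 × 0.0821 × 339 / 0.880 = 0.4611 L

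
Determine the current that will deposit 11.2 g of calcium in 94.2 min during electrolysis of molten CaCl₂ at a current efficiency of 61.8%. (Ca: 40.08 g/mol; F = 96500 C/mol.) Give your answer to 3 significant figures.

15.4 A

n(Ca) = 11.2 / 40.08 = 0.2794 mol
Ca²⁺ + 2e⁻ → Ca, so n(e⁻) = 2 × 0.2794 = 0.5588 mol
Q = 0.5588 × 96500 / 0.618 = 87260 C
I = Q / t = 87260 / 5652 s = 15.4 A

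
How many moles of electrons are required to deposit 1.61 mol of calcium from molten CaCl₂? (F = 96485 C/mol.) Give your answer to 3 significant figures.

Ca²⁺ + 2e⁻ → Ca, so n(e⁻) = 2 × 1.61 = 3.220 mol

3.22 mol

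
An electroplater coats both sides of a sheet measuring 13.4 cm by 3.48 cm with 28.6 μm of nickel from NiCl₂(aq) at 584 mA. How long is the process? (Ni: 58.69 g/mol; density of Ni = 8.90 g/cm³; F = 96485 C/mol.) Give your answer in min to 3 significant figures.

Plated area = 2 × 13.4 × 3.48 = 93.26 cm²
Volume = 93.26 × 28.6×10⁻⁴ cm = 0.2667 cm³
m(Ni) = 0.2667 × 8.90 = 2.374 g
n(Ni) = 2.374 / 58.69 = 0.04045 mol; n(e⁻) = 2 × 0.04045 = 0.08090 mol
Q = 0.08090 × 96485 = 7806 C
t = 7806 / 0.584 = 13370 s = 223 min

223 min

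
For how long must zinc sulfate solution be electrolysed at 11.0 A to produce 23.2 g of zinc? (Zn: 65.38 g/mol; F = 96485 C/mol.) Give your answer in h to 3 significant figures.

1.73 h

n(Zn) = 23.2 / 65.38 = 0.3548 mol
Zn²⁺ + 2e⁻ → Zn, so n(e⁻) = 2 × 0.3548 = 0.7096 mol
Q = 0.7096 × 96485 = 68470 C
t = Q / I = 68470 / 11.0 = 6225 s = 1.73 h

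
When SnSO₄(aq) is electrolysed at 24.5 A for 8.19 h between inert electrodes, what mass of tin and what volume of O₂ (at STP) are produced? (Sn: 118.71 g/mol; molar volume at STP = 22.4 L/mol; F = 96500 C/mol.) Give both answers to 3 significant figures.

Q = 24.5 × 29484 = 7.224×10^5 C; n(e⁻) = 7.224×10^5 / 96500 = 7.486 mol
Cathode: Sn²⁺ + 2e⁻ → Sn → n(Sn) = 7.486/2 = 3.743 mol → 444 g
Anode: 2H₂O → O₂ + 4H⁺ + 4e⁻ → n(O₂) = 7.486/4 = 1.872 mol → 41.9 L

444 g Sn; 41.9 L O₂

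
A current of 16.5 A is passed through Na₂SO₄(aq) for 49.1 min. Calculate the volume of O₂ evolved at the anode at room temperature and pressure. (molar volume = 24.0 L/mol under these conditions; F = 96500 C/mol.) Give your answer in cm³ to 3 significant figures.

Charge passed = 16.5 × 2946 = 48610 C
n(e⁻) = Q/F = 48610/96500 = 0.5037 mol
2H₂O → O₂ + 4H⁺ + 4e⁻, so n(O₂) = 0.5037 / 4 = 0.1259 mol
V = 0.1259 × 24.0 = 3.022 L
= 3020 cm³

3020 cm³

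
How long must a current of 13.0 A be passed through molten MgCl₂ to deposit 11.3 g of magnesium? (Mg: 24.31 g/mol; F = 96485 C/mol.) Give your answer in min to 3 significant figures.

115 min

n(Mg) = 11.3 / 24.31 = 0.4648 mol
Mg²⁺ + 2e⁻ → Mg, so n(e⁻) = 2 × 0.4648 = 0.9296 mol
Q = 0.9296 × 96485 = 89690 C
t = Q / I = 89690 / 13.0 = 6899 s = 115 min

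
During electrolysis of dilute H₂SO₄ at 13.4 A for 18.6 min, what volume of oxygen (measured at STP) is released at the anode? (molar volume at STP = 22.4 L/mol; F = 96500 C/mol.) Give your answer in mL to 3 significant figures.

Charge passed = 13.4 × 1116 = 14950 C
n(e⁻) = Q/F = 14950/96500 = 0.1549 mol
2H₂O → O₂ + 4H⁺ + 4e⁻, so n(O₂) = 0.1549 / 4 = 0.03873 mol
V = 0.03873 × 22.4 = 0.8676 L
= 868 mL

868 mL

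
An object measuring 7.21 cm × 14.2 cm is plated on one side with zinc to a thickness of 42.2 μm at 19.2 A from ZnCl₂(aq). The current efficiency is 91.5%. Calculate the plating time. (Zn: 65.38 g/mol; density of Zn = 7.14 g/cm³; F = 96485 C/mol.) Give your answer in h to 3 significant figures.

0.144 h

Plated area = 7.21 × 14.2 = 102.4 cm²
Volume = 102.4 × 42.2×10⁻⁴ cm = 0.4321 cm³
m(Zn) = 0.4321 × 7.14 = 3.085 g
n(Zn) = 3.085 / 65.38 = 0.04719 mol; n(e⁻) = 2 × 0.04719 = 0.09438 mol
Q = 0.09438 × 96485 / 0.915 = 9952 C
t = 9952 / 19.2 = 518.3 s = 0.144 h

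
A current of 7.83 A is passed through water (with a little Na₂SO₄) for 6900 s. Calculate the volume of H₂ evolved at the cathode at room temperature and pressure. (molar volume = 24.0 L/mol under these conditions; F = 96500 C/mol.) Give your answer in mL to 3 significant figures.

6720 mL

Q = 7.83 A × 6900 s = 54030 C
Moles of electrons = 54030 / 96500 = 0.5599 mol
2H⁺ + 2e⁻ → H₂, so n(H₂) = 0.5599 / 2 = 0.2800 mol
V = 0.2800 × 24.0 = 6.720 L
= 6720 mL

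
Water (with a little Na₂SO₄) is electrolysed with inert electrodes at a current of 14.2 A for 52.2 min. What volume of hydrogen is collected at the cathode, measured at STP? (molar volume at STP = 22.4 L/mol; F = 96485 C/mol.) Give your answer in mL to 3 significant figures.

5160 mL

Q = It = 14.2 × 3132 = 44470 C
Moles of electrons = 44470 / 96485 = 0.4609 mol
2H⁺ + 2e⁻ → H₂, so n(H₂) = 0.4609 / 2 = 0.2305 mol
V = 0.2305 × 22.4 = 5.163 L
= 5160 mL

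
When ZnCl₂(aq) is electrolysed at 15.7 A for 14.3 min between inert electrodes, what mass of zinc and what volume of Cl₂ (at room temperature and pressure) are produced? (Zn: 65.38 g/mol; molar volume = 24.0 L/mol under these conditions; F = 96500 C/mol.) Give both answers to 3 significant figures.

Q = 15.7 × 858 = 13470 C; n(e⁻) = 13470 / 96500 = 0.1396 mol
Cathode: Zn²⁺ + 2e⁻ → Zn → n(Zn) = 0.1396/2 = 0.06980 mol → 4.56 g
Anode: 2Cl⁻ → Cl₂ + 2e⁻ → n(Cl₂) = 0.1396/2 = 0.06980 mol → 1.68 L

4.56 g Zn; 1.68 L Cl₂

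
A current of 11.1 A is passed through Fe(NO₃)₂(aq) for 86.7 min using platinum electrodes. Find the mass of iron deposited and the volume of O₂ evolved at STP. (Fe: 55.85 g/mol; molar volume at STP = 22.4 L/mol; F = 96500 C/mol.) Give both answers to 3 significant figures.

Q = 11.1 × 5202 = 57740 C; n(e⁻) = 57740 / 96500 = 0.5983 mol
Cathode: Fe²⁺ + 2e⁻ → Fe → n(Fe) = 0.5983/2 = 0.2992 mol → 16.7 g
Anode: 2H₂O → O₂ + 4H⁺ + 4e⁻ → n(O₂) = 0.5983/4 = 0.1496 mol → 3.35 L

16.7 g Fe; 3.35 L O₂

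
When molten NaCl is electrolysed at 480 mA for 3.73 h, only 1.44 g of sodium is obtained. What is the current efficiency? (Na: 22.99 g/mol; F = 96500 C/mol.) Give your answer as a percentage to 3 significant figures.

Q = 0.480 × 13428 = 6445 C
n(e⁻) = 6445 / 96500 = 0.06679 mol
Na⁺ + e⁻ → Na, so theoretical n(Na) = 0.06679 mol → 1.536 g
Efficiency = 1.44 / 1.536 = 0.9375 = 93.8%

93.8%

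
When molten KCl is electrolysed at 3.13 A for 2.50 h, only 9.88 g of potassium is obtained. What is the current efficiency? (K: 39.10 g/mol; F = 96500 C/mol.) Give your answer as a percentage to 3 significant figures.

86.6%

Q = 3.13 × 9000 = 28170 C
n(e⁻) = 28170 / 96500 = 0.2919 mol
K⁺ + e⁻ → K, so theoretical n(K) = 0.2919 mol → 11.41 g
Efficiency = 9.88 / 11.41 = 0.8659 = 86.6%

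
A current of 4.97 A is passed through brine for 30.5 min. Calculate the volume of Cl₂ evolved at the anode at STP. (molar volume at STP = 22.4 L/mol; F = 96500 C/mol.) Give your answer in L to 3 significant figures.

Charge passed = 4.97 × 1830 = 9095 C
n(e⁻) = Q/F = 9095/96500 = 0.09425 mol
2Cl⁻ → Cl₂ + 2e⁻, so n(Cl₂) = 0.09425 / 2 = 0.04713 mol
V = 0.04713 × 22.4 = 1.056 L

1.06 L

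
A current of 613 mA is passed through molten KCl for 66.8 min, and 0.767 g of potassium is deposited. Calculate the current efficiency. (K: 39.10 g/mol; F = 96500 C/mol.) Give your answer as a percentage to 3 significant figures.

77.0%

Q = 0.613 × 4008 = 2457 C
n(e⁻) = 2457 / 96500 = 0.02546 mol
K⁺ + e⁻ → K, so theoretical n(K) = 0.02546 mol → 0.9955 g
Efficiency = 0.767 / 0.9955 = 0.7705 = 77.0%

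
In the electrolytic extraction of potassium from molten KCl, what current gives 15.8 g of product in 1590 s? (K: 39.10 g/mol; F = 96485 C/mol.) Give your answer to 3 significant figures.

n(K) = 15.8 / 39.10 = 0.4041 mol
K⁺ + e⁻ → K, so n(e⁻) = 0.4041 mol
Q = 0.4041 × 96485 = 38990 C
I = Q / t = 38990 / 1590 s = 24.5 A

24.5 A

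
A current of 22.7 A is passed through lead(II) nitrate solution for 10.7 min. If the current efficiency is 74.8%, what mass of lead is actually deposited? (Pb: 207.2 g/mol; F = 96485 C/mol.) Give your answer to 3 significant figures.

11.7 g

Q = 22.7 × 642 = 14570 C
n(e⁻) = 14570 / 96485 = 0.1510 mol
Pb²⁺ + 2e⁻ → Pb, so theoretical m(Pb) = 0.07550 × 207.2 = 15.64 g
Actual mass = 74.8% × 15.64 = 11.7 g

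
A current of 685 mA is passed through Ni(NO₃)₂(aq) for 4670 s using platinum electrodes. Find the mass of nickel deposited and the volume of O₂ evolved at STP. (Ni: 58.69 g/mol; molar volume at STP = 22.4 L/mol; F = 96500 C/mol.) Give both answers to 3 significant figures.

0.973 g Ni; 0.186 L O₂

Q = 0.685 × 4670 = 3199 C; n(e⁻) = 3199 / 96500 = 0.03315 mol
Cathode: Ni²⁺ + 2e⁻ → Ni → n(Ni) = 0.03315/2 = 0.01658 mol → 0.973 g
Anode: 2H₂O → O₂ + 4H⁺ + 4e⁻ → n(O₂) = 0.03315/4 = 0.008288 mol → 0.186 L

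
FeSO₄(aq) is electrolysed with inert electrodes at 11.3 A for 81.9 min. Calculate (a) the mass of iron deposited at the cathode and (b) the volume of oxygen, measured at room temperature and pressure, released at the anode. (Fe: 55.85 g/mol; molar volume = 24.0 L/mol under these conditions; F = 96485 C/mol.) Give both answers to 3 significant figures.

Q = 11.3 × 4914 = 55530 C; n(e⁻) = 55530 / 96485 = 0.5755 mol
Cathode: Fe²⁺ + 2e⁻ → Fe → n(Fe) = 0.5755/2 = 0.2878 mol → 16.1 g
Anode: 2H₂O → O₂ + 4H⁺ + 4e⁻ → n(O₂) = 0.5755/4 = 0.1439 mol → 3.45 L

16.1 g Fe; 3.45 L O₂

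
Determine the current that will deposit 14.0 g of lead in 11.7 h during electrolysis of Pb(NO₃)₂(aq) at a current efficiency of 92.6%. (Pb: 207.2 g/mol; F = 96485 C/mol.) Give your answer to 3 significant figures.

0.334 A

n(Pb) = 14.0 / 207.2 = 0.06757 mol
Pb²⁺ + 2e⁻ → Pb, so n(e⁻) = 2 × 0.06757 = 0.1351 mol
Q = 0.1351 × 96485 / 0.926 = 14080 C
I = Q / t = 14080 / 42120 s = 0.334 A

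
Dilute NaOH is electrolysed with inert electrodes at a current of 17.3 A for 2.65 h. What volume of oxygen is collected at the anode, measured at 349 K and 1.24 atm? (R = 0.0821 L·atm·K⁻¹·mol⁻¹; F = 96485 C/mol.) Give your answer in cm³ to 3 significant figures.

9880 cm³

Charge passed = 17.3 × 9540 = 1.650×10^5 C
n(e⁻) = 1.650×10^5 / 96485 = 1.710 mol
2H₂O → O₂ + 4H⁺ + 4e⁻, so n(O₂) = 1.710 / 4 = 0.4275 mol
V = nRT/P = 0.4275 × 0.0821 × 349 / 1.24 = 9.878 L
= 9880 cm³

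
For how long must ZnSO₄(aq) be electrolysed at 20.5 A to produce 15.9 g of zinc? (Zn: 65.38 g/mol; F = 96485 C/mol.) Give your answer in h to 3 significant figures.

n(Zn) = 15.9 / 65.38 = 0.2432 mol
Zn²⁺ + 2e⁻ → Zn, so n(e⁻) = 2 × 0.2432 = 0.4864 mol
Q = 0.4864 × 96485 = 46930 C
t = Q / I = 46930 / 20.5 = 2289 s = 0.636 h

0.636 h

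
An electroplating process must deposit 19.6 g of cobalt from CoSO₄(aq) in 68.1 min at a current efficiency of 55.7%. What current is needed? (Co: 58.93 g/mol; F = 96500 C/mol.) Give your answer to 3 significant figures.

n(Co) = 19.6 / 58.93 = 0.3326 mol
Co²⁺ + 2e⁻ → Co, so n(e⁻) = 2 × 0.3326 = 0.6652 mol
Q = 0.6652 × 96500 / 0.557 = 1.152×10^5 C
I = Q / t = 1.152×10^5 / 4086 s = 28.2 A

28.2 A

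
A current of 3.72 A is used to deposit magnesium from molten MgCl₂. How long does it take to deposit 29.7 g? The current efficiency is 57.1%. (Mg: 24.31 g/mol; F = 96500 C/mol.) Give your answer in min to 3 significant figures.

1850 min

n(Mg) = 29.7 / 24.31 = 1.222 mol
Mg²⁺ + 2e⁻ → Mg, so n(e⁻) = 2 × 1.222 = 2.444 mol
Q = 2.444 × 96500 / 0.571 = 4.130×10^5 C
t = Q / I = 4.130×10^5 / 3.72 = 1.110×10^5 s = 1850 min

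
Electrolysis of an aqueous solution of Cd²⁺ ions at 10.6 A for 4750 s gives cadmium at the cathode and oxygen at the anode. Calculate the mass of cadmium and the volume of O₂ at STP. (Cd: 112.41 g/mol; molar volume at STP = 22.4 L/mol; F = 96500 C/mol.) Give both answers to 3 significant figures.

Q = 10.6 × 4750 = 50350 C; n(e⁻) = 50350 / 96500 = 0.5218 mol
Cathode: Cd²⁺ + 2e⁻ → Cd → n(Cd) = 0.5218/2 = 0.2609 mol → 29.3 g
Anode: 2H₂O → O₂ + 4H⁺ + 4e⁻ → n(O₂) = 0.5218/4 = 0.1305 mol → 2.92 L

29.3 g Cd; 2.92 L O₂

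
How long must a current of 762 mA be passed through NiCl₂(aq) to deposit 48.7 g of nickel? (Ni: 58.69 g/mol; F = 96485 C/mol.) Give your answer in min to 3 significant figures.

n(Ni) = 48.7 / 58.69 = 0.8298 mol
Ni²⁺ + 2e⁻ → Ni, so n(e⁻) = 2 × 0.8298 = 1.660 mol
Q = 1.660 × 96485 = 1.602×10^5 C
t = Q / I = 1.602×10^5 / 0.762 = 2.102×10^5 s = 3500 min

3500 min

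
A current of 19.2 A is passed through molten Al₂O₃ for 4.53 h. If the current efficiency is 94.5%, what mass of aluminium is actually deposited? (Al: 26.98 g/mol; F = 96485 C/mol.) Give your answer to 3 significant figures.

27.6 g

Q = 19.2 × 16308 = 3.131×10^5 C
n(e⁻) = 3.131×10^5 / 96485 = 3.245 mol
Al³⁺ + 3e⁻ → Al, so theoretical m(Al) = 1.082 × 26.98 = 29.19 g
Actual mass = 94.5% × 29.19 = 27.6 g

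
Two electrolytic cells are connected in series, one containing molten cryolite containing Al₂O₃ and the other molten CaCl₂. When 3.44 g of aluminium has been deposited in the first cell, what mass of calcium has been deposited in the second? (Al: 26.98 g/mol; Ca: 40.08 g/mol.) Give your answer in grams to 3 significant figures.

7.67 g

n(Al) = 3.44 / 26.98 = 0.1275 mol
Al³⁺ + 3e⁻ → Al, so n(e⁻) = 3 × 0.1275 = 0.3825 mol
The cells are in series, so the same charge (and hence the same n(e⁻) = 0.3825 mol) passes through both.
Ca²⁺ + 2e⁻ → Ca, so n(Ca) = 0.3825 / 2 = 0.1913 mol
m(Ca) = 0.1913 × 40.08 = 7.67 g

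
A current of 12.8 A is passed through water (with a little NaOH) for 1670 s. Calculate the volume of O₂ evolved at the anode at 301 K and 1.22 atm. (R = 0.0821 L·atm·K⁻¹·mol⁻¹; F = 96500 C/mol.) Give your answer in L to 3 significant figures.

1.12 L

Q = 12.8 A × 1670 s = 21380 C
n(e⁻) = 21380 / 96500 = 0.2216 mol
2H₂O → O₂ + 4H⁺ + 4e⁻, so n(O₂) = 0.2216 / 4 = 0.05540 mol
V = nRT/P = 0.05540 × 0.0821 × 301 / 1.22 = 1.122 L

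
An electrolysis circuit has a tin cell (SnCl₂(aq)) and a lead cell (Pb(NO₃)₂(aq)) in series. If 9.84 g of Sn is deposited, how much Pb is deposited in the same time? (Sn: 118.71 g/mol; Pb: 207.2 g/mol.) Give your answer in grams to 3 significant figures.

17.2 g

n(Sn) = 9.84 / 118.71 = 0.08289 mol
Sn²⁺ + 2e⁻ → Sn, so n(e⁻) = 2 × 0.08289 = 0.1658 mol
Since the cells are in series, n(e⁻) in the Pb cell is also 0.1658 mol.
Pb²⁺ + 2e⁻ → Pb, so n(Pb) = 0.1658 / 2 = 0.08290 mol
m(Pb) = 0.08290 × 207.2 = 17.2 g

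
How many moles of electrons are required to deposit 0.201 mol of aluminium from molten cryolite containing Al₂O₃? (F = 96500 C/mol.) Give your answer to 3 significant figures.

Al³⁺ + 3e⁻ → Al, so n(e⁻) = 3 × 0.201 = 0.6030 mol

0.603 mol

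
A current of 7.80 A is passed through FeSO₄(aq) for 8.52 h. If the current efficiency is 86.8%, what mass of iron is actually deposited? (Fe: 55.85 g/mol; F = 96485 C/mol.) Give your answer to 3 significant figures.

Q = 7.80 × 30672 = 2.392×10^5 C
n(e⁻) = 2.392×10^5 / 96485 = 2.479 mol
Fe²⁺ + 2e⁻ → Fe, so theoretical m(Fe) = 1.240 × 55.85 = 69.25 g
Actual mass = 86.8% × 69.25 = 60.1 g

60.1 g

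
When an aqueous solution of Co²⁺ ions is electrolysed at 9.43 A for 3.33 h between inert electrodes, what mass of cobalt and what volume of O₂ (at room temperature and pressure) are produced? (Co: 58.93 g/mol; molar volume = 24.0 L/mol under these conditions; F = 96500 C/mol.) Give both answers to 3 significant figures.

34.5 g Co; 7.03 L O₂

Q = 9.43 × 11988 = 1.130×10^5 C; n(e⁻) = 1.130×10^5 / 96500 = 1.171 mol
Cathode: Co²⁺ + 2e⁻ → Co → n(Co) = 1.171/2 = 0.5855 mol → 34.5 g
Anode: 2H₂O → O₂ + 4H⁺ + 4e⁻ → n(O₂) = 1.171/4 = 0.2928 mol → 7.03 L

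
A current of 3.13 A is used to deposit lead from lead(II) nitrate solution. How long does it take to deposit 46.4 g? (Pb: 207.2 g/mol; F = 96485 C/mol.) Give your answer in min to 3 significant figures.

230 min

n(Pb) = 46.4 / 207.2 = 0.2239 mol
Pb²⁺ + 2e⁻ → Pb, so n(e⁻) = 2 × 0.2239 = 0.4478 mol
Q = 0.4478 × 96485 = 43210 C
t = Q / I = 43210 / 3.13 = 13810 s = 230 min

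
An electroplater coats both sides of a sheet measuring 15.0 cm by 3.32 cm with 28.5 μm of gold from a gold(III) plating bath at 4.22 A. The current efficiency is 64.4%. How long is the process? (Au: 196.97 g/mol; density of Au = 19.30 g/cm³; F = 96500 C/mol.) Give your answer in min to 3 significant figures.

Plated area = 2 × 15.0 × 3.32 = 99.60 cm²
Volume = 99.60 × 28.5×10⁻⁴ cm = 0.2839 cm³
m(Au) = 0.2839 × 19.30 = 5.479 g
n(Au) = 5.479 / 196.97 = 0.02782 mol; n(e⁻) = 3 × 0.02782 = 0.08346 mol
Q = 0.08346 × 96500 / 0.644 = 12510 C
t = 12510 / 4.22 = 2964 s = 49.4 min

49.4 min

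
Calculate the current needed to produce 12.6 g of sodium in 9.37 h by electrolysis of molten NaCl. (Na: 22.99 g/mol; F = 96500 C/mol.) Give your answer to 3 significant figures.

1.57 A

n(Na) = 12.6 / 22.99 = 0.5481 mol
Na⁺ + e⁻ → Na, so n(e⁻) = 0.5481 mol
Q = 0.5481 × 96500 = 52890 C
I = Q / t = 52890 / 33732 s = 1.57 A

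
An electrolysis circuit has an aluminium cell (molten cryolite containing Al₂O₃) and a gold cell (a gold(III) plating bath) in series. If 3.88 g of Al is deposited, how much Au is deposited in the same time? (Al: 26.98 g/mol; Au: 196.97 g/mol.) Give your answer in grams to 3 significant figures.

28.3 g

n(Al) = 3.88 / 26.98 = 0.1438 mol
Al³⁺ + 3e⁻ → Al, so n(e⁻) = 3 × 0.1438 = 0.4314 mol
Since the cells are in series, n(e⁻) in the Au cell is also 0.4314 mol.
Au³⁺ + 3e⁻ → Au, so n(Au) = 0.4314 / 3 = 0.1438 mol
m(Au) = 0.1438 × 196.97 = 28.3 g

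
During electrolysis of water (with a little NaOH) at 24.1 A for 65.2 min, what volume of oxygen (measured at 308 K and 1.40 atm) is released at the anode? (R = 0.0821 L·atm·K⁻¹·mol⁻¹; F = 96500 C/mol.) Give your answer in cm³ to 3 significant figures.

Charge passed = 24.1 × 3912 = 94280 C
n(e⁻) = Q/F = 94280/96500 = 0.9770 mol
2H₂O → O₂ + 4H⁺ + 4e⁻, so n(O₂) = 0.9770 / 4 = 0.2443 mol
V = nRT/P = 0.2443 × 0.0821 × 308 / 1.40 = 4.413 L
= 4410 cm³

4410 cm³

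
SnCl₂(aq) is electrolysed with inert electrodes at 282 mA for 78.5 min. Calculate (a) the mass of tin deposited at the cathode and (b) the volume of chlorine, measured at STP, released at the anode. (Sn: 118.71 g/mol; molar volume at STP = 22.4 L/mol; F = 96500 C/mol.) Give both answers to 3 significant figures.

0.817 g Sn; 0.154 L Cl₂

Q = 0.282 × 4710 = 1328 C; n(e⁻) = 1328 / 96500 = 0.01376 mol
Cathode: Sn²⁺ + 2e⁻ → Sn → n(Sn) = 0.01376/2 = 0.006880 mol → 0.817 g
Anode: 2Cl⁻ → Cl₂ + 2e⁻ → n(Cl₂) = 0.01376/2 = 0.006880 mol → 0.154 L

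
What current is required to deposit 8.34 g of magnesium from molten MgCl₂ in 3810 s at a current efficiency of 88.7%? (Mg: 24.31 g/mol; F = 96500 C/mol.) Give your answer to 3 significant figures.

19.6 A

n(Mg) = 8.34 / 24.31 = 0.3431 mol
Mg²⁺ + 2e⁻ → Mg, so n(e⁻) = 2 × 0.3431 = 0.6862 mol
Q = 0.6862 × 96500 / 0.887 = 74650 C
I = Q / t = 74650 / 3810 s = 19.6 A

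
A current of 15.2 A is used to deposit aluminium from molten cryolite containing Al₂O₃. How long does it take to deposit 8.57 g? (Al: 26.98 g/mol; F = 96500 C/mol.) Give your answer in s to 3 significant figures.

n(Al) = 8.57 / 26.98 = 0.3176 mol
Al³⁺ + 3e⁻ → Al, so n(e⁻) = 3 × 0.3176 = 0.9528 mol
Q = 0.9528 × 96500 = 91950 C
t = Q / I = 91950 / 15.2 = 6049 s

6050 s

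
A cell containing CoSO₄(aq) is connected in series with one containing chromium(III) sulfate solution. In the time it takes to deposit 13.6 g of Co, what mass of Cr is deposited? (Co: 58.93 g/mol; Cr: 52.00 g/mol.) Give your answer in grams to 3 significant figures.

n(Co) = 13.6 / 58.93 = 0.2308 mol
Co²⁺ + 2e⁻ → Co, so n(e⁻) = 2 × 0.2308 = 0.4616 mol
The cells are in series, so the same charge (and hence the same n(e⁻) = 0.4616 mol) passes through both.
Cr³⁺ + 3e⁻ → Cr, so n(Cr) = 0.4616 / 3 = 0.1539 mol
m(Cr) = 0.1539 × 52.00 = 8.00 g

8.00 g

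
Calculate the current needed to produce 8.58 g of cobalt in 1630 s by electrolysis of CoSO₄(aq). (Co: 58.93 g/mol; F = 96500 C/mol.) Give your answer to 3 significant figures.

n(Co) = 8.58 / 58.93 = 0.1456 mol
Co²⁺ + 2e⁻ → Co, so n(e⁻) = 2 × 0.1456 = 0.2912 mol
Q = 0.2912 × 96500 = 28100 C
I = Q / t = 28100 / 1630 s = 17.2 A

17.2 A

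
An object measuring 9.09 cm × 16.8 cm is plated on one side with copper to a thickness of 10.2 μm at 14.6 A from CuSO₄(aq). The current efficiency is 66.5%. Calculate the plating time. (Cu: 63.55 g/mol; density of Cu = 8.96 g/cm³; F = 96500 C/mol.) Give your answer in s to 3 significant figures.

Plated area = 9.09 × 16.8 = 152.7 cm²
Volume = 152.7 × 10.2×10⁻⁴ cm = 0.1558 cm³
m(Cu) = 0.1558 × 8.96 = 1.396 g
n(Cu) = 1.396 / 63.55 = 0.02197 mol; n(e⁻) = 2 × 0.02197 = 0.04394 mol
Q = 0.04394 × 96500 / 0.665 = 6376 C
t = 6376 / 14.6 = 436.7 s

437 s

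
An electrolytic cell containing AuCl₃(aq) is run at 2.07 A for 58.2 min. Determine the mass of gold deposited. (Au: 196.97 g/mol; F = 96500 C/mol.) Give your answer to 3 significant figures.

4.92 g

Q = It = 2.07 × 3492 = 7228 C
n(e⁻) = 7228 / 96500 = 0.07490 mol
Au³⁺ + 3e⁻ → Au, so n(Au) = 0.07490 / 3 = 0.02497 mol
m = 0.02497 × 196.97 = 4.92 g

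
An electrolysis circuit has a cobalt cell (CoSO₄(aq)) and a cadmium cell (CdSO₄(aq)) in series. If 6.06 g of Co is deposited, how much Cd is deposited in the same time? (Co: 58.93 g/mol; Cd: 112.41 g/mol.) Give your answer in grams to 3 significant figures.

11.6 g

n(Co) = 6.06 / 58.93 = 0.1028 mol
Co²⁺ + 2e⁻ → Co, so n(e⁻) = 2 × 0.1028 = 0.2056 mol
Since the cells are in series, n(e⁻) in the Cd cell is also 0.2056 mol.
Cd²⁺ + 2e⁻ → Cd, so n(Cd) = 0.2056 / 2 = 0.1028 mol
m(Cd) = 0.1028 × 112.41 = 11.6 g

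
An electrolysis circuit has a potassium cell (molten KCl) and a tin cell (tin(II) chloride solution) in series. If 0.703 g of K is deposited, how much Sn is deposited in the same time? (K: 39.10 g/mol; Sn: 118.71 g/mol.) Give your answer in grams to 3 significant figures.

1.07 g

n(K) = 0.703 / 39.10 = 0.01798 mol
K⁺ + e⁻ → K, so n(e⁻) = 0.01798 mol
In series, the same 0.01798 mol of electrons flows through the second cell.
Sn²⁺ + 2e⁻ → Sn, so n(Sn) = 0.01798 / 2 = 0.008990 mol
m(Sn) = 0.008990 × 118.71 = 1.07 g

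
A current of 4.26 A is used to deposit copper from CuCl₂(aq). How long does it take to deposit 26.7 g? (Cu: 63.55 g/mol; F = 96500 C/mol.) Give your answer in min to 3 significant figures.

n(Cu) = 26.7 / 63.55 = 0.4201 mol
Cu²⁺ + 2e⁻ → Cu, so n(e⁻) = 2 × 0.4201 = 0.8402 mol
Q = 0.8402 × 96500 = 81080 C
t = Q / I = 81080 / 4.26 = 19030 s = 317 min

317 min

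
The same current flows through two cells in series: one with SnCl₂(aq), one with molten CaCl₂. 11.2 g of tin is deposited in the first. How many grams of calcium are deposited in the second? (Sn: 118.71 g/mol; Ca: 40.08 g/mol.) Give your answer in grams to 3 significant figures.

3.78 g

n(Sn) = 11.2 / 118.71 = 0.09435 mol
Sn²⁺ + 2e⁻ → Sn, so n(e⁻) = 2 × 0.09435 = 0.1887 mol
In series, the same 0.1887 mol of electrons flows through the second cell.
Ca²⁺ + 2e⁻ → Ca, so n(Ca) = 0.1887 / 2 = 0.09435 mol
m(Ca) = 0.09435 × 40.08 = 3.78 g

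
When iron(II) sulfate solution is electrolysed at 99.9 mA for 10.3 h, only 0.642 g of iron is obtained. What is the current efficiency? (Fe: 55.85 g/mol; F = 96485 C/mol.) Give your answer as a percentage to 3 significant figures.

59.9%

Q = 0.0999 × 37080 = 3704 C
n(e⁻) = 3704 / 96485 = 0.03839 mol
Fe²⁺ + 2e⁻ → Fe, so theoretical n(Fe) = 0.01920 mol → 1.072 g
Efficiency = 0.642 / 1.072 = 0.5989 = 59.9%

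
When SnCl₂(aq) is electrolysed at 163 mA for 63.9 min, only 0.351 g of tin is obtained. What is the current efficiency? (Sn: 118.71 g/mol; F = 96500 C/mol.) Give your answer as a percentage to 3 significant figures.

Q = 0.163 × 3834 = 624.9 C
n(e⁻) = 624.9 / 96500 = 0.006476 mol
Sn²⁺ + 2e⁻ → Sn, so theoretical n(Sn) = 0.003238 mol → 0.3844 g
Efficiency = 0.351 / 0.3844 = 0.9131 = 91.3%

91.3%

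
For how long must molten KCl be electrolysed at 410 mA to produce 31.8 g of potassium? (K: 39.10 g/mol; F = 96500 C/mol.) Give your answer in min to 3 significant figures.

3190 min

n(K) = 31.8 / 39.10 = 0.8133 mol
K⁺ + e⁻ → K, so n(e⁻) = 0.8133 mol
Q = 0.8133 × 96500 = 78480 C
t = Q / I = 78480 / 0.410 = 1.914×10^5 s = 3190 min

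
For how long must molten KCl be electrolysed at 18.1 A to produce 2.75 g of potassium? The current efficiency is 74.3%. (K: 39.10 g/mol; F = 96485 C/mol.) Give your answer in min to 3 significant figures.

8.41 min

n(K) = 2.75 / 39.10 = 0.07033 mol
K⁺ + e⁻ → K, so n(e⁻) = 0.07033 mol
Q = 0.07033 × 96485 / 0.743 = 9133 C
t = Q / I = 9133 / 18.1 = 504.6 s = 8.41 min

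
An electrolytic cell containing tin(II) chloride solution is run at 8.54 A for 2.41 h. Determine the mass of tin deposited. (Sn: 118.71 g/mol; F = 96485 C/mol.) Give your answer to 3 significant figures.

45.6 g

Q = 8.54 A × 8676 s = 74090 C
n(e⁻) = 74090 / 96485 = 0.7679 mol
Sn²⁺ + 2e⁻ → Sn, so n(Sn) = 0.7679 / 2 = 0.3840 mol
m = 0.3840 × 118.71 = 45.6 g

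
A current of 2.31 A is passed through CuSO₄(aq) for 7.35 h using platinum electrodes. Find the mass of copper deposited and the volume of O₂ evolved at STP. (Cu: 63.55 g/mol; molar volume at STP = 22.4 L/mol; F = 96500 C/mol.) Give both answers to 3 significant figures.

20.1 g Cu; 3.55 L O₂

Q = 2.31 × 26460 = 61120 C; n(e⁻) = 61120 / 96500 = 0.6334 mol
Cathode: Cu²⁺ + 2e⁻ → Cu → n(Cu) = 0.6334/2 = 0.3167 mol → 20.1 g
Anode: 2H₂O → O₂ + 4H⁺ + 4e⁻ → n(O₂) = 0.6334/4 = 0.1584 mol → 3.55 L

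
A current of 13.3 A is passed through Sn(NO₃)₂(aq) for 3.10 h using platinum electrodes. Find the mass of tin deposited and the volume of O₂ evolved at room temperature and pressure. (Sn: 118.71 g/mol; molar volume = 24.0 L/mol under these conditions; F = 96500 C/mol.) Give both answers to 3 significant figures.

Q = 13.3 × 11160 = 1.484×10^5 C; n(e⁻) = 1.484×10^5 / 96500 = 1.538 mol
Cathode: Sn²⁺ + 2e⁻ → Sn → n(Sn) = 1.538/2 = 0.7690 mol → 91.3 g
Anode: 2H₂O → O₂ + 4H⁺ + 4e⁻ → n(O₂) = 1.538/4 = 0.3845 mol → 9.23 L

91.3 g Sn; 9.23 L O₂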